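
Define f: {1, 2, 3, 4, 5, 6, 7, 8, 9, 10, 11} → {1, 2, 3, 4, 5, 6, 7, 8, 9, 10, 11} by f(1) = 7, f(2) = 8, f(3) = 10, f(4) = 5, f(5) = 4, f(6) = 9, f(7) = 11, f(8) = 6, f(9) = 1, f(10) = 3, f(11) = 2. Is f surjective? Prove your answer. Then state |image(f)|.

Every element of the codomain has a preimage: 1 = f(9), 2 = f(11), 3 = f(10), 4 = f(5), 5 = f(4), 6 = f(8), 7 = f(1), 8 = f(2), 9 = f(6), 10 = f(3), 11 = f(7).
Therefore f is surjective.
The image of f is {1, 2, 3, 4, 5, 6, 7, 8, 9, 10, 11}, which has 11 elements.

11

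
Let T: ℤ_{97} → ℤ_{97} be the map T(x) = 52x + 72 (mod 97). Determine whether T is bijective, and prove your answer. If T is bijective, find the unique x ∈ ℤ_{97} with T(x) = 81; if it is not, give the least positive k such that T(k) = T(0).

58

If T(u) = T(v), then 52u ≡ 52v (mod 97). Because gcd(52, 97) = 1, we may cancel 52 to get u ≡ v (mod 97).
We now compute 52⁻¹ mod 97 explicitly. Euclid's algorithm: 97 = 1·52 + 45, 52 = 1·45 + 7, 45 = 6·7 + 3, 7 = 2·3 + 1; back-substituting gives 1 = 28·52 − 15·97, so 52⁻¹ ≡ 28 (mod 97).
For any y ∈ ℤ_{97}, x = 28(y − 72) mod 97 satisfies T(x) = 52·28(y − 72) + 72 ≡ y (since 52·28 ≡ 1 mod 97). So every y has a preimage.
So T is bijective.
Since T is bijective, we find T⁻¹(81): we need 52x ≡ 81 − 72 ≡ 9 (mod 97). Using 52⁻¹ = 28: x ≡ 28·9 = 252 = 2·97 + 58, so x = 58.
Check: T(58) = 52·58 + 72 = 3088 = 31·97 + 81 ≡ 81 (mod 97).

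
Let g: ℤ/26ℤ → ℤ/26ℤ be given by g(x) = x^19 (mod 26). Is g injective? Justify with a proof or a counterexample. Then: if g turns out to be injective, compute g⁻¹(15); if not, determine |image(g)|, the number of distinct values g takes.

Computing x^19 mod 26 for each x (by repeated squaring, reducing mod 26 at every step), the values g(0), g(1), …, g(25) are: 0, 1, 24, 3, 4, 21, 20, 19, 18, 9, 10, 15, 12, 13, 14, 11, 16, 17, 8, 7, 6, 5, 22, 23, 2, 25.
Every element of ℤ/26ℤ appears exactly once in this list, so g is a bijection, and in particular injective.
Since g is injective, we read off the preimage of 15 from the same table: g(11) = 15, so g⁻¹(15) = 11.

11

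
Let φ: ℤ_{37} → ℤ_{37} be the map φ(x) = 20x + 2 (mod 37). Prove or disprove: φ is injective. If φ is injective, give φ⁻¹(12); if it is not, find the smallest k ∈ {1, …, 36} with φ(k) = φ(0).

Recall that injectivity means: for all s, t in the domain, φ(s) = φ(t) implies s = t.
Suppose φ(s) = φ(t) in ℤ_{37}. Then 20s + 2 ≡ 20t + 2 (mod 37), thus 20(s − t) ≡ 0 (mod 37).
Since gcd(20, 37) = 1, 20 is invertible modulo 37, hence s − t ≡ 0 (mod 37), i.e. s = t.
Therefore φ is injective.
We now compute 20⁻¹ mod 37 explicitly. Euclid's algorithm: 37 = 1·20 + 17, 20 = 1·17 + 3, 17 = 5·3 + 2, 3 = 1·2 + 1; back-substituting gives 1 = 13·20 − 7·37, so 20⁻¹ ≡ 13 (mod 37).
Since φ is injective, we find φ⁻¹(12): we need 20x ≡ 12 − 2 ≡ 10 (mod 37). Using 20⁻¹ = 13: x ≡ 13·10 = 130 = 3·37 + 19, so x = 19.
Check: φ(19) = 20·19 + 2 = 382 = 10·37 + 12 ≡ 12 (mod 37).

19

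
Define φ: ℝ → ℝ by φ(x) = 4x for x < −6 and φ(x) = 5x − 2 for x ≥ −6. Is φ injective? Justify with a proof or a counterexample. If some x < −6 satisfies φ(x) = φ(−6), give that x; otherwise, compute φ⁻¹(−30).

-8

Both pieces are strictly increasing (slopes 4 and 5), so each is injective on its own interval.
The left piece maps (−∞, −6) onto (−∞, −24); the right piece maps [−6, ∞) onto [−32, ∞).
These images overlap. In particular φ(−6) = −32 (right piece), and solving 4x = −32 on the left piece gives x = −8 < −6.
So φ(−8) = φ(−6) with −8 ≠ −6, and φ is not injective. This x = −8 is the requested value below −6.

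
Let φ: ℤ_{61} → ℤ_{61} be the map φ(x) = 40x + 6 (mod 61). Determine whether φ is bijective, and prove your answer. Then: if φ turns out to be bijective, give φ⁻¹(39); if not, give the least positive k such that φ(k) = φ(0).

42

If φ(u) = φ(v), then 40u ≡ 40v (mod 61). Because gcd(40, 61) = 1, we may cancel 40 to get u ≡ v (mod 61).
We now compute 40⁻¹ mod 61 explicitly. Euclid's algorithm: 61 = 1·40 + 21, 40 = 1·21 + 19, 21 = 1·19 + 2, 19 = 9·2 + 1; back-substituting gives 1 = 29·40 − 19·61, so 40⁻¹ ≡ 29 (mod 61).
For any y ∈ ℤ_{61}, x = 29(y − 6) mod 61 satisfies φ(x) = 40·29(y − 6) + 6 ≡ y (since 40·29 ≡ 1 mod 61). So every y has a preimage.
So φ is bijective.
Since φ is bijective, we compute φ⁻¹(39): solve 40x + 6 ≡ 39 (mod 61), i.e. 40x ≡ 33 (mod 61).
Multiplying by 40⁻¹ = 29 gives x ≡ 29·33 = 957 = 15·61 + 42 ≡ 42 (mod 61).
Check: φ(42) = 40·42 + 6 = 1686 = 27·61 + 39 ≡ 39 (mod 61).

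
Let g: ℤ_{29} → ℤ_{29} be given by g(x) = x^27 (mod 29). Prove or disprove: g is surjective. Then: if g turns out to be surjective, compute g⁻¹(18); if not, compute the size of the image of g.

Since 29 is prime, the nonzero elements of ℤ_{29} form a cyclic group of order 28.
As gcd(27, 28) = 1, raising to the 27th power is a bijection on this group: if a^27 ≡ b^27 then (ab^{−1})^27 = 1, and the only element of order dividing gcd(27, 28) = 1 is 1, so a = b.
With g(0) = 0 this makes g injective on all of ℤ_{29}, hence bijective (finite equal-size domain and codomain). In particular g is surjective.
Since g is surjective, we find the preimage of 18. The inverse of x ↦ x^27 on (ℤ_{29})^× is x ↦ x^27, because 27·27 = 729 = 26·28 + 1 ≡ 1 (mod 28) and x^{28} = 1 for x ≠ 0 (Fermat). So g⁻¹(18) = 18^27 mod 29.
Repeated squaring mod 29: 18^1 ≡ 18, 18^2 ≡ 18² = 324 ≡ 5, 18^4 ≡ 5² = 25, 18^8 ≡ 25² = 625 ≡ 16, 18^16 ≡ 16² = 256 ≡ 24. Since 27 = 16 + 8 + 2 + 1, 18^27 ≡ 24·16·5·18: 24·16 = 384 ≡ 7, then 7·5 = 35 ≡ 6, then 6·18 = 108 ≡ 21. So 18^27 ≡ 21 (mod 29).
Hence g⁻¹(18) = 21.

21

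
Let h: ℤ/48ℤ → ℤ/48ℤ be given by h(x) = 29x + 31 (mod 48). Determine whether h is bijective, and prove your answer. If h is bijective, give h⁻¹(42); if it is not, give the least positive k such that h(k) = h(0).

7

Suppose h(s) = h(t) in ℤ/48ℤ. Then 29s + 31 ≡ 29t + 31 (mod 48), thus 29(s − t) ≡ 0 (mod 48).
Since gcd(29, 48) = 1, 29 is invertible modulo 48, therefore s − t ≡ 0 (mod 48), i.e. s = t.
We now compute 29⁻¹ mod 48 explicitly. Euclid's algorithm: 48 = 1·29 + 19, 29 = 1·19 + 10, 19 = 1·10 + 9, 10 = 1·9 + 1; back-substituting gives 1 = 5·29 − 3·48, so 29⁻¹ ≡ 5 (mod 48).
Then y ↦ 5(y − 31) is a two-sided inverse to h, so every y ∈ ℤ/48ℤ has a preimage.
Thus h is bijective.
Since h is bijective, we find h⁻¹(42): we need 29x ≡ 42 − 31 ≡ 11 (mod 48). Using 29⁻¹ = 5: x ≡ 5·11 = 55 = 1·48 + 7, so x = 7.
Check: h(7) = 29·7 + 31 = 234 = 4·48 + 42 ≡ 42 (mod 48).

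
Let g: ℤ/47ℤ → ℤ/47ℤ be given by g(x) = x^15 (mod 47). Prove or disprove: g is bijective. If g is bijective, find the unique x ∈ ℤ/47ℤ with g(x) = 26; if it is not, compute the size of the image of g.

Since 47 is prime, the nonzero elements of ℤ/47ℤ form a cyclic group of order 46.
As gcd(15, 46) = 1, raising to the 15th power is a bijection on this group: if u^15 ≡ v^15 then (uv^{−1})^15 = 1, and the only element of order dividing gcd(15, 46) = 1 is 1, so u = v.
With g(0) = 0 this makes g injective on all of ℤ/47ℤ, hence bijective (finite equal-size domain and codomain). In particular g is bijective.
Since g is bijective, we find the preimage of 26. The inverse of x ↦ x^15 on (ℤ/47ℤ)^× is x ↦ x^43, because 15·43 = 645 = 14·46 + 1 ≡ 1 (mod 46) and x^{46} = 1 for x ≠ 0 (Fermat). So g⁻¹(26) = 26^43 mod 47.
Repeated squaring mod 47: 26^1 ≡ 26, 26^2 ≡ 26² = 676 ≡ 18, 26^4 ≡ 18² = 324 ≡ 42, 26^8 ≡ 42² = 1764 ≡ 25, 26^16 ≡ 25² = 625 ≡ 14, 26^32 ≡ 14² = 196 ≡ 8. Since 43 = 32 + 8 + 2 + 1, 26^43 ≡ 8·25·18·26: 8·25 = 200 ≡ 12, then 12·18 = 216 ≡ 28, then 28·26 = 728 ≡ 23. So 26^43 ≡ 23 (mod 47).
Hence g⁻¹(26) = 23.

23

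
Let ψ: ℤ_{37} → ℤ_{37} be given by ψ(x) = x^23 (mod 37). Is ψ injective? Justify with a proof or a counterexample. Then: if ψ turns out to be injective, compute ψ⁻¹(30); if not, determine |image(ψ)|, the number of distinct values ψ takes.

Since 37 is prime, the nonzero elements of ℤ_{37} form a cyclic group of order 36.
As gcd(23, 36) = 1, raising to the 23rd power is a bijection on this group: if s^23 ≡ t^23 then (st^{−1})^23 = 1, and the only element of order dividing gcd(23, 36) = 1 is 1, so s = t.
With ψ(0) = 0 this makes ψ injective on all of ℤ_{37}, hence bijective (finite equal-size domain and codomain). In particular ψ is injective.
Since ψ is injective, we find the preimage of 30. The inverse of x ↦ x^23 on (ℤ_{37})^× is x ↦ x^11, because 23·11 = 253 = 7·36 + 1 ≡ 1 (mod 36) and x^{36} = 1 for x ≠ 0 (Fermat). So ψ⁻¹(30) = 30^11 mod 37.
Repeated squaring mod 37: 30^1 ≡ 30, 30^2 ≡ 30² = 900 ≡ 12, 30^4 ≡ 12² = 144 ≡ 33, 30^8 ≡ 33² = 1089 ≡ 16. Since 11 = 8 + 2 + 1, 30^11 ≡ 16·12·30: 16·12 = 192 ≡ 7, then 7·30 = 210 ≡ 25. So 30^11 ≡ 25 (mod 37).
Hence ψ⁻¹(30) = 25.

25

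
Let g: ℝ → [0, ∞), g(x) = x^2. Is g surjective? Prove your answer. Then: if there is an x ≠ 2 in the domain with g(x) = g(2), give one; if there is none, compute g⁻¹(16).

-2

For any y ∈ [0, ∞), x = y^{1/2} ∈ ℝ satisfies x^2 = y, so g is surjective.
For the follow-up, such an x exists: taking x = −2 ∈ ℝ gives g(−2) = 4 = g(2) with −2 ≠ 2.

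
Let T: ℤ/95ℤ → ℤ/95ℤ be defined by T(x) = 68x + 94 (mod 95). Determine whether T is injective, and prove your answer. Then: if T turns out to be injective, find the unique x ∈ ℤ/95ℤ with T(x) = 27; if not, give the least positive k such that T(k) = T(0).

6

Suppose T(u) = T(v) in ℤ/95ℤ. Then 68u + 94 ≡ 68v + 94 (mod 95), therefore 68(u − v) ≡ 0 (mod 95).
Since gcd(68, 95) = 1, 68 is invertible modulo 95, hence u − v ≡ 0 (mod 95), i.e. u = v.
Hence T is injective.
We now compute 68⁻¹ mod 95 explicitly. Euclid's algorithm: 95 = 1·68 + 27, 68 = 2·27 + 14, 27 = 1·14 + 13, 14 = 1·13 + 1; back-substituting gives 1 = 7·68 − 5·95, so 68⁻¹ ≡ 7 (mod 95).
Since T is injective, we compute T⁻¹(27): solve 68x + 94 ≡ 27 (mod 95), i.e. 68x ≡ 28 (mod 95).
Multiplying by 68⁻¹ = 7 gives x ≡ 7·28 = 196 = 2·95 + 6 ≡ 6 (mod 95).
Check: T(6) = 68·6 + 94 = 502 = 5·95 + 27 ≡ 27 (mod 95).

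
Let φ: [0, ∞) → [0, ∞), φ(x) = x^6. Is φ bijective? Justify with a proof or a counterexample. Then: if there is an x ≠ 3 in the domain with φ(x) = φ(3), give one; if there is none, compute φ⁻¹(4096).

On [0, ∞), x ↦ x^6 is strictly increasing (injective) and for any y ∈ [0, ∞) the 6th root y^{1/6} lies in [0, ∞) (surjective). So φ is bijective.
Since x ↦ x^6 is strictly increasing on [0, ∞), it is injective there, so no x ≠ 3 in the domain has φ(x) = φ(3). We therefore compute φ⁻¹(4096) = 4096^{1/6} = 4 (indeed 4^6 = 4096).

4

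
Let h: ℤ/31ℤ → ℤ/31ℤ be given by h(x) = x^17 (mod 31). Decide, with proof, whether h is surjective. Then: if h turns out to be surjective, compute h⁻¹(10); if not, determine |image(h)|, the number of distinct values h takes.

14

Since 31 is prime, the nonzero elements of ℤ/31ℤ form a cyclic group of order 30.
As gcd(17, 30) = 1, raising to the 17th power is a bijection on this group: if s^17 ≡ t^17 then (st^{−1})^17 = 1, and the only element of order dividing gcd(17, 30) = 1 is 1, so s = t.
With h(0) = 0 this makes h injective on all of ℤ/31ℤ, hence bijective (finite equal-size domain and codomain). In particular h is surjective.
Since h is surjective, we find the preimage of 10. The inverse of x ↦ x^17 on (ℤ/31ℤ)^× is x ↦ x^23, because 17·23 = 391 = 13·30 + 1 ≡ 1 (mod 30) and x^{30} = 1 for x ≠ 0 (Fermat). So h⁻¹(10) = 10^23 mod 31.
Repeated squaring mod 31: 10^1 ≡ 10, 10^2 ≡ 10² = 100 ≡ 7, 10^4 ≡ 7² = 49 ≡ 18, 10^8 ≡ 18² = 324 ≡ 14, 10^16 ≡ 14² = 196 ≡ 10. Since 23 = 16 + 4 + 2 + 1, 10^23 ≡ 10·18·7·10: 10·18 = 180 ≡ 25, then 25·7 = 175 ≡ 20, then 20·10 = 200 ≡ 14. So 10^23 ≡ 14 (mod 31).
Hence h⁻¹(10) = 14.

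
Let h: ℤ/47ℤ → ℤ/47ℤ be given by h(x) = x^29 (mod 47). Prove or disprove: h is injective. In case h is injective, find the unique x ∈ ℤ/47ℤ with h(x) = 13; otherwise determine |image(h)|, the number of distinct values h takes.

Since 47 is prime, the nonzero elements of ℤ/47ℤ form a cyclic group of order 46.
As gcd(29, 46) = 1, raising to the 29th power is a bijection on this group: if u^29 ≡ v^29 then (uv^{−1})^29 = 1, and the only element of order dividing gcd(29, 46) = 1 is 1, so u = v.
With h(0) = 0 this makes h injective on all of ℤ/47ℤ, hence bijective (finite equal-size domain and codomain). In particular h is injective.
Since h is injective, we find the preimage of 13. The inverse of x ↦ x^29 on (ℤ/47ℤ)^× is x ↦ x^27, because 29·27 = 783 = 17·46 + 1 ≡ 1 (mod 46) and x^{46} = 1 for x ≠ 0 (Fermat). So h⁻¹(13) = 13^27 mod 47.
Repeated squaring mod 47: 13^1 ≡ 13, 13^2 ≡ 13² = 169 ≡ 28, 13^4 ≡ 28² = 784 ≡ 32, 13^8 ≡ 32² = 1024 ≡ 37, 13^16 ≡ 37² = 1369 ≡ 6. Since 27 = 16 + 8 + 2 + 1, 13^27 ≡ 6·37·28·13: 6·37 = 222 ≡ 34, then 34·28 = 952 ≡ 12, then 12·13 = 156 ≡ 15. So 13^27 ≡ 15 (mod 47).
Hence h⁻¹(13) = 15.

15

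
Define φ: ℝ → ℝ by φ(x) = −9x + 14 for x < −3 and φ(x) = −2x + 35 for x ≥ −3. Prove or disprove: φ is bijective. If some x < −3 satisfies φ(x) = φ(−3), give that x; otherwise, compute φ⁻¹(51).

Both pieces are strictly decreasing (slopes −9 and −2), so each is injective on its own interval.
The left piece maps (−∞, −3) onto (41, ∞); the right piece maps [−3, ∞) onto (−∞, 41].
Since 41 = 41, the images partition ℝ: φ is injective and surjective, hence bijective.
Because the two images are disjoint, no x < −3 has φ(x) = φ(−3), so we compute φ⁻¹(51): 51 lies in (41, ∞), so solve −9x + 14 = 51: x = (51 − 14)/(−9) = −37/9.

-37/9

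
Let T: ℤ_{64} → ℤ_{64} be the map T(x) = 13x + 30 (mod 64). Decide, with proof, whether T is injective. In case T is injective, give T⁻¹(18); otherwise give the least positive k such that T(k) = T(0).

4

Recall that injectivity means: for all s, t in the domain, T(s) = T(t) implies s = t.
If T(s) = T(t), then 13s ≡ 13t (mod 64). Because gcd(13, 64) = 1, we may cancel 13 to get s ≡ t (mod 64).
So T is injective.
We now compute 13⁻¹ mod 64 explicitly. Euclid's algorithm: 64 = 4·13 + 12, 13 = 1·12 + 1; back-substituting gives 1 = 5·13 − 1·64, so 13⁻¹ ≡ 5 (mod 64).
Since T is injective, we find T⁻¹(18): we need 13x ≡ 18 − 30 ≡ 52 (mod 64). Using 13⁻¹ = 5: x ≡ 5·52 = 260 = 4·64 + 4, so x = 4.
Check: T(4) = 13·4 + 30 = 82 = 1·64 + 18 ≡ 18 (mod 64).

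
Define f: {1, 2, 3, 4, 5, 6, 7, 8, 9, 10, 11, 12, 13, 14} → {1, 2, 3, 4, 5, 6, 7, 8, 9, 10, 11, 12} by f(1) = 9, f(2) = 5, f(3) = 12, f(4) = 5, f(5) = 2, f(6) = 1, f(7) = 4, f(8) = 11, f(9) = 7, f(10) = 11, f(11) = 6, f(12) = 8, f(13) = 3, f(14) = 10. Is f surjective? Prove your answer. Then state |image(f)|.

Every element of the codomain has a preimage: 1 = f(6), 2 = f(5), 3 = f(13), 4 = f(7), 5 = f(2), 6 = f(11), 7 = f(9), 8 = f(12), 9 = f(1), 10 = f(14), 11 = f(8), 12 = f(3).
So f is surjective.
The image of f is {1, 2, 3, 4, 5, 6, 7, 8, 9, 10, 11, 12}, which has 12 elements.

12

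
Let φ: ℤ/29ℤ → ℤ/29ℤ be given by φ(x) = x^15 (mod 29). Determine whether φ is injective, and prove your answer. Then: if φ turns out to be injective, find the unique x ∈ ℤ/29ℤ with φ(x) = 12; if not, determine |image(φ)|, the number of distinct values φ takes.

17

Since 29 is prime, the nonzero elements of ℤ/29ℤ form a cyclic group of order 28.
As gcd(15, 28) = 1, raising to the 15th power is a bijection on this group: if u^15 ≡ v^15 then (uv^{−1})^15 = 1, and the only element of order dividing gcd(15, 28) = 1 is 1, so u = v.
With φ(0) = 0 this makes φ injective on all of ℤ/29ℤ, hence bijective (finite equal-size domain and codomain). In particular φ is injective.
Since φ is injective, we find the preimage of 12. The inverse of x ↦ x^15 on (ℤ/29ℤ)^× is x ↦ x^15, because 15·15 = 225 = 8·28 + 1 ≡ 1 (mod 28) and x^{28} = 1 for x ≠ 0 (Fermat). So φ⁻¹(12) = 12^15 mod 29.
Repeated squaring mod 29: 12^1 ≡ 12, 12^2 ≡ 12² = 144 ≡ 28, 12^4 ≡ 28² = 784 ≡ 1, 12^8 ≡ 1² = 1. Since 15 = 8 + 4 + 2 + 1, 12^15 ≡ 1·1·28·12: 1·1 = 1, then 1·28 = 28, then 28·12 = 336 ≡ 17. So 12^15 ≡ 17 (mod 29).
Hence φ⁻¹(12) = 17.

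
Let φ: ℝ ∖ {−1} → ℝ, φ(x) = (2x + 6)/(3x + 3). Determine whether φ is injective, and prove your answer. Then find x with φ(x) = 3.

Suppose φ(u) = φ(v). Cross-multiplying: (2u + 6)(3v + 3) = (2v + 6)(3u + 3).
Expanding both sides and cancelling the symmetric terms leaves −12·(u − v) = 0. Since −12 ≠ 0, u = v. Thus φ is injective.
Solving φ(x) = 3: cross-multiplying gives 2x + 6 = 3(3x + 3), which rearranges to −7x = 3, so x = −3/7.

-3/7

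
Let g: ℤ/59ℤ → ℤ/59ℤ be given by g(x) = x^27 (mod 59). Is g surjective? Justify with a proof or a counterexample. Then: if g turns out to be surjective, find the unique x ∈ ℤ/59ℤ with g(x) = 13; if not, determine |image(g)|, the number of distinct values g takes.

Since 59 is prime, the nonzero elements of ℤ/59ℤ form a cyclic group of order 58.
As gcd(27, 58) = 1, raising to the 27th power is a bijection on this group: if u^27 ≡ v^27 then (uv^{−1})^27 = 1, and the only element of order dividing gcd(27, 58) = 1 is 1, so u = v.
With g(0) = 0 this makes g injective on all of ℤ/59ℤ, hence bijective (finite equal-size domain and codomain). In particular g is surjective.
Since g is surjective, we find the preimage of 13. The inverse of x ↦ x^27 on (ℤ/59ℤ)^× is x ↦ x^43, because 27·43 = 1161 = 20·58 + 1 ≡ 1 (mod 58) and x^{58} = 1 for x ≠ 0 (Fermat). So g⁻¹(13) = 13^43 mod 59.
Repeated squaring mod 59: 13^1 ≡ 13, 13^2 ≡ 13² = 169 ≡ 51, 13^4 ≡ 51² = 2601 ≡ 5, 13^8 ≡ 5² = 25, 13^16 ≡ 25² = 625 ≡ 35, 13^32 ≡ 35² = 1225 ≡ 45. Since 43 = 32 + 8 + 2 + 1, 13^43 ≡ 45·25·51·13: 45·25 = 1125 ≡ 4, then 4·51 = 204 ≡ 27, then 27·13 = 351 ≡ 56. So 13^43 ≡ 56 (mod 59).
Hence g⁻¹(13) = 56.

56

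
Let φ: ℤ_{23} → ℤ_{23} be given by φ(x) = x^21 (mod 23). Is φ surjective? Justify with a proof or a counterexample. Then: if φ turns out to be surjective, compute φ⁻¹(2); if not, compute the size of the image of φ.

12

Since 23 is prime, the nonzero elements of ℤ_{23} form a cyclic group of order 22.
As gcd(21, 22) = 1, raising to the 21st power is a bijection on this group: if s^21 ≡ t^21 then (st^{−1})^21 = 1, and the only element of order dividing gcd(21, 22) = 1 is 1, so s = t.
With φ(0) = 0 this makes φ injective on all of ℤ_{23}, hence bijective (finite equal-size domain and codomain). In particular φ is surjective.
Since φ is surjective, we find the preimage of 2. The inverse of x ↦ x^21 on (ℤ_{23})^× is x ↦ x^21, because 21·21 = 441 = 20·22 + 1 ≡ 1 (mod 22) and x^{22} = 1 for x ≠ 0 (Fermat). So φ⁻¹(2) = 2^21 mod 23.
Repeated squaring mod 23: 2^1 ≡ 2, 2^2 ≡ 2² = 4, 2^4 ≡ 4² = 16, 2^8 ≡ 16² = 256 ≡ 3, 2^16 ≡ 3² = 9. Since 21 = 16 + 4 + 1, 2^21 ≡ 9·16·2: 9·16 = 144 ≡ 6, then 6·2 = 12. So 2^21 ≡ 12 (mod 23).
Hence φ⁻¹(2) = 12.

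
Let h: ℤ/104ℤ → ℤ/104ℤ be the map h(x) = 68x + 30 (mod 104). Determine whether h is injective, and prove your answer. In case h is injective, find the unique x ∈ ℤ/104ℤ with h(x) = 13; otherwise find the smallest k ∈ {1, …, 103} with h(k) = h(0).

26

We have gcd(68, 104) = 4 > 1. Taking u = 0 and v = 26: h(0) = 30 and h(26) = 68·26 + 30 = 1798 ≡ 30 (mod 104).
So h(0) = h(26) while 0 ≠ 26, thus h is not injective.
Since h is not injective, we find the least positive k with h(k) = h(0): this means 68k ≡ 0 (mod 104), i.e. 104 ∣ 68k. Since gcd(68, 104) = 4, dividing through by 4 this holds exactly when 26 ∣ 17k, and as gcd(17, 26) = 1, exactly when 26 ∣ k.
The smallest positive such k is 26.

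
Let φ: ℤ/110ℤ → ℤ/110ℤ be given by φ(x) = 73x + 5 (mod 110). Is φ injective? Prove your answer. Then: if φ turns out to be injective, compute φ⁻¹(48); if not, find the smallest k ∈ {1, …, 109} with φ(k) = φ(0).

Suppose φ(x_1) = φ(x_2) in ℤ/110ℤ. Then 73x_1 + 5 ≡ 73x_2 + 5 (mod 110), therefore 73(x_1 − x_2) ≡ 0 (mod 110).
Since gcd(73, 110) = 1, 73 is invertible modulo 110, hence x_1 − x_2 ≡ 0 (mod 110), i.e. x_1 = x_2.
Therefore φ is injective.
We now compute 73⁻¹ mod 110 explicitly. Euclid's algorithm: 110 = 1·73 + 37, 73 = 1·37 + 36, 37 = 1·36 + 1; back-substituting gives 1 = 107·73 − 71·110, so 73⁻¹ ≡ 107 (mod 110).
Since φ is injective, we compute φ⁻¹(48): solve 73x + 5 ≡ 48 (mod 110), i.e. 73x ≡ 43 (mod 110).
Multiplying by 73⁻¹ = 107 gives x ≡ 107·43 = 4601 = 41·110 + 91 ≡ 91 (mod 110).
Check: φ(91) = 73·91 + 5 = 6648 = 60·110 + 48 ≡ 48 (mod 110).

91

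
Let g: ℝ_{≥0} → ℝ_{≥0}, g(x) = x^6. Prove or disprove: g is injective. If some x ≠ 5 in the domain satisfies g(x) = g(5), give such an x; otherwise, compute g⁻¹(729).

3

On ℝ_{≥0}, x ↦ x^6 is strictly increasing, so g(u) = g(v) forces u = v. So g is injective.
Since x ↦ x^6 is strictly increasing on ℝ_{≥0}, it is injective there, so no x ≠ 5 in the domain has g(x) = g(5). We therefore compute g⁻¹(729) = 729^{1/6} = 3 (indeed 3^6 = 729).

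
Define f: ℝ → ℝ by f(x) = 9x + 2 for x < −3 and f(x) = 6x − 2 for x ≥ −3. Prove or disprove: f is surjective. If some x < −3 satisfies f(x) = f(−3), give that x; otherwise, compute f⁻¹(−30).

-32/9

Both pieces are strictly increasing (slopes 9 and 6), so each is injective on its own interval.
The left piece maps (−∞, −3) onto (−∞, −25); the right piece maps [−3, ∞) onto [−20, ∞).
The union (−∞, −25) ∪ [−20, ∞) omits the interval between −25 and −20; in particular −25 has no preimage. So f is not surjective.
Because the two images are disjoint, no x < −3 has f(x) = f(−3), so we compute f⁻¹(−30): −30 lies in (−∞, −25), so solve 9x + 2 = −30: x = (−30 − 2)/9 = −32/9.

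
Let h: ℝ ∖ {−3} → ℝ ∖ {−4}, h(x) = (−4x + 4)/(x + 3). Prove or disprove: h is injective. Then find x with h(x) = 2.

Suppose h(u) = h(v). Cross-multiplying: (−4u + 4)(v + 3) = (−4v + 4)(u + 3).
Expanding both sides and cancelling the symmetric terms leaves −16·(u − v) = 0. Since −16 ≠ 0, u = v. Therefore h is injective.
Solving h(x) = 2: cross-multiplying gives −4x + 4 = 2(x + 3), which rearranges to −6x = 2, so x = −1/3.

-1/3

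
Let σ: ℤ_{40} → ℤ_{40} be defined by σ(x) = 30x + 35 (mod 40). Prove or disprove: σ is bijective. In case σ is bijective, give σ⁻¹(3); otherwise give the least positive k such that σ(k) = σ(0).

Recall: σ is injective if σ(u) = σ(v) implies u = v.
We have gcd(30, 40) = 10 > 1. Taking u = 0 and v = 4: σ(0) = 35 and σ(4) = 30·4 + 35 = 155 ≡ 35 (mod 40).
So σ(0) = σ(4) while 0 ≠ 4, so σ is not injective, hence not bijective.
Since σ is not bijective, we find the least positive k with σ(k) = σ(0): this means 30k ≡ 0 (mod 40), i.e. 40 ∣ 30k. Since gcd(30, 40) = 10, dividing through by 10 this holds exactly when 4 ∣ 3k, and as gcd(3, 4) = 1, exactly when 4 ∣ k.
The smallest positive such k is 4.

4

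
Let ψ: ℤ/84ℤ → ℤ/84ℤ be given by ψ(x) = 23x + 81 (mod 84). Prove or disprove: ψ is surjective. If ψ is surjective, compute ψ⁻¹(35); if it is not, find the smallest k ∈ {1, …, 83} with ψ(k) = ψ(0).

82

Since gcd(23, 84) = 1, 23 is invertible modulo 84. Euclid's algorithm: 84 = 3·23 + 15, 23 = 1·15 + 8, 15 = 1·8 + 7, 8 = 1·7 + 1; back-substituting gives 1 = 11·23 − 3·84, so 23⁻¹ ≡ 11 (mod 84).
Then y ↦ 11(y − 81) is a two-sided inverse to ψ, so every y ∈ ℤ/84ℤ has a preimage.
Hence ψ is surjective.
Since ψ is surjective, we compute ψ⁻¹(35): solve 23x + 81 ≡ 35 (mod 84), i.e. 23x ≡ 38 (mod 84).
Multiplying by 23⁻¹ = 11 gives x ≡ 11·38 = 418 = 4·84 + 82 ≡ 82 (mod 84).
Check: ψ(82) = 23·82 + 81 = 1967 = 23·84 + 35 ≡ 35 (mod 84).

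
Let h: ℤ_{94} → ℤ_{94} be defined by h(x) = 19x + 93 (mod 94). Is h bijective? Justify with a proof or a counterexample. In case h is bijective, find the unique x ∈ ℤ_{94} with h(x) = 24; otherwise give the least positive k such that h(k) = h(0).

31

Recall: injectivity means: for all a, b in the domain, h(a) = h(b) implies a = b.
Suppose h(a) = h(b) in ℤ_{94}. Then 19a + 93 ≡ 19b + 93 (mod 94), hence 19(a − b) ≡ 0 (mod 94).
Since gcd(19, 94) = 1, 19 is invertible modulo 94, hence a − b ≡ 0 (mod 94), i.e. a = b.
We now compute 19⁻¹ mod 94 explicitly. Euclid's algorithm: 94 = 4·19 + 18, 19 = 1·18 + 1; back-substituting gives 1 = 5·19 − 1·94, so 19⁻¹ ≡ 5 (mod 94).
For any y ∈ ℤ_{94}, x = 5(y − 93) mod 94 satisfies h(x) = 19·5(y − 93) + 93 ≡ y (since 19·5 ≡ 1 mod 94). So every y has a preimage.
Thus h is bijective.
Since h is bijective, we find h⁻¹(24): we need 19x ≡ 24 − 93 ≡ 25 (mod 94). Using 19⁻¹ = 5: x ≡ 5·25 = 125 = 1·94 + 31, so x = 31.
Check: h(31) = 19·31 + 93 = 682 = 7·94 + 24 ≡ 24 (mod 94).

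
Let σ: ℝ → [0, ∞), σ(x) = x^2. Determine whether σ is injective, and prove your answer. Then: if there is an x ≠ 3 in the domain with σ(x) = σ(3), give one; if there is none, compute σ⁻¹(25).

-3

σ(3) = 9 = (−3)^2 = σ(−3) (since 2 is even), with 3 ≠ −3. So σ is not injective.
For the follow-up, such an x exists: taking x = −3 ∈ ℝ gives σ(−3) = 9 = σ(3) with −3 ≠ 3.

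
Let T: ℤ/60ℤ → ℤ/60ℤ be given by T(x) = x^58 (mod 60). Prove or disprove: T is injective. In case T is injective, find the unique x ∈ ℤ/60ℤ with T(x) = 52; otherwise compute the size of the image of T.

12

T(2): Repeated squaring mod 60: 2^1 ≡ 2, 2^2 ≡ 2² = 4, 2^4 ≡ 4² = 16, 2^8 ≡ 16² = 256 ≡ 16, 2^16 ≡ 16² = 256 ≡ 16, 2^32 ≡ 16² = 256 ≡ 16. Since 58 = 32 + 16 + 8 + 2, 2^58 ≡ 16·16·16·4: 16·16 = 256 ≡ 16, then 16·16 = 256 ≡ 16, then 16·4 = 64 ≡ 4. So 2^58 ≡ 4 (mod 60).
T(8): Repeated squaring mod 60: 8^1 ≡ 8, 8^2 ≡ 8² = 64 ≡ 4, 8^4 ≡ 4² = 16, 8^8 ≡ 16² = 256 ≡ 16, 8^16 ≡ 16² = 256 ≡ 16, 8^32 ≡ 16² = 256 ≡ 16. Since 58 = 32 + 16 + 8 + 2, 8^58 ≡ 16·16·16·4: 16·16 = 256 ≡ 16, then 16·16 = 256 ≡ 16, then 16·4 = 64 ≡ 4. So 8^58 ≡ 4 (mod 60).
So T(2) = T(8) = 4 while 2 ≠ 8, hence T is not injective.
Since T is not injective, we determine |image(T)|. Computing x^58 mod 60 for each x (by repeated squaring, reducing mod 60 at every step), the values T(0), T(1), …, T(59) are: 0, 1, 4, 9, 16, 25, 36, 49, 4, 21, 40, 1, 24, 49, 16, 45, 16, 49, 24, 1, 40, 21, 4, 49, 36, 25, 16, 9, 4, 1, 0, 1, 4, 9, 16, 25, 36, 49, 4, 21, 40, 1, 24, 49, 16, 45, 16, 49, 24, 1, 40, 21, 4, 49, 36, 25, 16, 9, 4, 1.
The distinct values are {0, 1, 4, 9, 16, 21, 24, 25, 36, 40, 45, 49}; there are 12 of them.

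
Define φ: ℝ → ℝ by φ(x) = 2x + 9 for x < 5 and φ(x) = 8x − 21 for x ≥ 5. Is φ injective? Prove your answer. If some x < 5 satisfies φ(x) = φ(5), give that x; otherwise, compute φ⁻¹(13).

2

Both pieces are strictly increasing (slopes 2 and 8), so each is injective on its own interval.
The left piece maps (−∞, 5) onto (−∞, 19); the right piece maps [5, ∞) onto [19, ∞).
These images are disjoint, so no value is attained by both pieces. Thus φ is injective.
Because the two images are disjoint, no x < 5 has φ(x) = φ(5), so we compute φ⁻¹(13): 13 lies in (−∞, 19), so solve 2x + 9 = 13: x = (13 − 9)/2 = 2.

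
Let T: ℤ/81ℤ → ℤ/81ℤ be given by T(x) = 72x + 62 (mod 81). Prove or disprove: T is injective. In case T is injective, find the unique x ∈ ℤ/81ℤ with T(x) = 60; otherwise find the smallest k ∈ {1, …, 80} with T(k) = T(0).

Recall: T is injective when T(u) = T(v) forces u = v.
We have gcd(72, 81) = 9 > 1. Taking u = 0 and v = 9: T(0) = 62 and T(9) = 72·9 + 62 = 710 ≡ 62 (mod 81).
So T(0) = T(9) while 0 ≠ 9, thus T is not injective.
Since T is not injective, we find the least positive k with T(k) = T(0): this means 72k ≡ 0 (mod 81), i.e. 81 ∣ 72k. Since gcd(72, 81) = 9, dividing through by 9 this holds exactly when 9 ∣ 8k, and as gcd(8, 9) = 1, exactly when 9 ∣ k.
The smallest positive such k is 9.

9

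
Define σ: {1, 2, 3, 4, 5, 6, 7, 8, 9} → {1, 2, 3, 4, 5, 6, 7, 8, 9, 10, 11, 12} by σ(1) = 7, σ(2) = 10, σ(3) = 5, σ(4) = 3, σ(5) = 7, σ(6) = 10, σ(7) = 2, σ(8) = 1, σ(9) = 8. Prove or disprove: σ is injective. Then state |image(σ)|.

σ(1) = 7 = σ(5) with 1 ≠ 5, so σ is not injective.
The image of σ is {1, 2, 3, 5, 7, 8, 10}, which has 7 elements.

7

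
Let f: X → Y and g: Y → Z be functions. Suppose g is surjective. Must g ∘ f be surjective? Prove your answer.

not surjective

No. Take X = {1}, Y = Z = {1, 2, 3}, f(1) = 1, and g = identity (surjective).
Then (g ∘ f)(1) = 1, and 3 ∈ Z has no preimage under g ∘ f, so g ∘ f is not surjective.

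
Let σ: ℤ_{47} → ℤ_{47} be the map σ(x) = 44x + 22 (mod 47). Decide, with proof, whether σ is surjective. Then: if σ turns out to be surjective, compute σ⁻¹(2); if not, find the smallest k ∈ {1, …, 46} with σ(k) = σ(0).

38

Since gcd(44, 47) = 1, 44 is invertible modulo 47. Euclid's algorithm: 47 = 1·44 + 3, 44 = 14·3 + 2, 3 = 1·2 + 1; back-substituting gives 1 = 31·44 − 29·47, so 44⁻¹ ≡ 31 (mod 47).
For any y ∈ ℤ_{47}, x = 31(y − 22) mod 47 satisfies σ(x) = 44·31(y − 22) + 22 ≡ y (since 44·31 ≡ 1 mod 47). So every y has a preimage.
So σ is surjective.
Since σ is surjective, we find σ⁻¹(2): we need 44x ≡ 2 − 22 ≡ 27 (mod 47). Using 44⁻¹ = 31: x ≡ 31·27 = 837 = 17·47 + 38, so x = 38.
Check: σ(38) = 44·38 + 22 = 1694 = 36·47 + 2 ≡ 2 (mod 47).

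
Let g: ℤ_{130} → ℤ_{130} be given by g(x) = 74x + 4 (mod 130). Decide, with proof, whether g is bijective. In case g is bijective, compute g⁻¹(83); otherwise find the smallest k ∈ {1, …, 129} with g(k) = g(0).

We have gcd(74, 130) = 2 > 1. Taking u = 0 and v = 65: g(0) = 4 and g(65) = 74·65 + 4 = 4814 ≡ 4 (mod 130).
So g(0) = g(65) while 0 ≠ 65, so g is not injective, hence not bijective.
Since g is not bijective, we find the least positive k with g(k) = g(0): this means 74k ≡ 0 (mod 130), i.e. 130 ∣ 74k. Since gcd(74, 130) = 2, dividing through by 2 this holds exactly when 65 ∣ 37k, and as gcd(37, 65) = 1, exactly when 65 ∣ k.
The smallest positive such k is 65.

65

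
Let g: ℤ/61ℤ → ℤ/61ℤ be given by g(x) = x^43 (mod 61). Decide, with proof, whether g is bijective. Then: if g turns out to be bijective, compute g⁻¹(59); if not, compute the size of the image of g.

Since 61 is prime, the nonzero elements of ℤ/61ℤ form a cyclic group of order 60.
As gcd(43, 60) = 1, raising to the 43rd power is a bijection on this group: if a^43 ≡ b^43 then (ab^{−1})^43 = 1, and the only element of order dividing gcd(43, 60) = 1 is 1, so a = b.
With g(0) = 0 this makes g injective on all of ℤ/61ℤ, hence bijective (finite equal-size domain and codomain). In particular g is bijective.
Since g is bijective, we find the preimage of 59. The inverse of x ↦ x^43 on (ℤ/61ℤ)^× is x ↦ x^7, because 43·7 = 301 = 5·60 + 1 ≡ 1 (mod 60) and x^{60} = 1 for x ≠ 0 (Fermat). So g⁻¹(59) = 59^7 mod 61.
Repeated squaring mod 61: 59^1 ≡ 59, 59^2 ≡ 59² = 3481 ≡ 4, 59^4 ≡ 4² = 16. Since 7 = 4 + 2 + 1, 59^7 ≡ 16·4·59: 16·4 = 64 ≡ 3, then 3·59 = 177 ≡ 55. So 59^7 ≡ 55 (mod 61).
Hence g⁻¹(59) = 55.

55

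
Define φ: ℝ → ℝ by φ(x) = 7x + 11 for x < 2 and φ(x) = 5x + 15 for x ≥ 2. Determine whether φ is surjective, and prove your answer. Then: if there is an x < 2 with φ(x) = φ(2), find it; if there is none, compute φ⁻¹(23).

Both pieces are strictly increasing (slopes 7 and 5), so each is injective on its own interval.
The left piece maps (−∞, 2) onto (−∞, 25); the right piece maps [2, ∞) onto [25, ∞).
These images together cover ℝ, so φ is surjective.
Because the two images are disjoint, no x < 2 has φ(x) = φ(2), so we compute φ⁻¹(23): 23 lies in (−∞, 25), so solve 7x + 11 = 23: x = (23 − 11)/7 = 12/7.

12/7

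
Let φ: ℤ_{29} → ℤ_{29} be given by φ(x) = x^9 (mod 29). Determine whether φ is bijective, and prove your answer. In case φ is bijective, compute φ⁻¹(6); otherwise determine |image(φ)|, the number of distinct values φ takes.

Since 29 is prime, the nonzero elements of ℤ_{29} form a cyclic group of order 28.
As gcd(9, 28) = 1, raising to the 9th power is a bijection on this group: if s^9 ≡ t^9 then (st^{−1})^9 = 1, and the only element of order dividing gcd(9, 28) = 1 is 1, so s = t.
With φ(0) = 0 this makes φ injective on all of ℤ_{29}, hence bijective (finite equal-size domain and codomain). In particular φ is bijective.
Since φ is bijective, we find the preimage of 6. The inverse of x ↦ x^9 on (ℤ_{29})^× is x ↦ x^25, because 9·25 = 225 = 8·28 + 1 ≡ 1 (mod 28) and x^{28} = 1 for x ≠ 0 (Fermat). So φ⁻¹(6) = 6^25 mod 29.
Repeated squaring mod 29: 6^1 ≡ 6, 6^2 ≡ 6² = 36 ≡ 7, 6^4 ≡ 7² = 49 ≡ 20, 6^8 ≡ 20² = 400 ≡ 23, 6^16 ≡ 23² = 529 ≡ 7. Since 25 = 16 + 8 + 1, 6^25 ≡ 7·23·6: 7·23 = 161 ≡ 16, then 16·6 = 96 ≡ 9. So 6^25 ≡ 9 (mod 29).
Hence φ⁻¹(6) = 9.

9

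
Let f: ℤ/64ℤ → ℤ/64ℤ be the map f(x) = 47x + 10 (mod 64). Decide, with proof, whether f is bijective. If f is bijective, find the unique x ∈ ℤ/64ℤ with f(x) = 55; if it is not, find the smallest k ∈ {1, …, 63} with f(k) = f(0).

35

Recall: f is injective if f(a) = f(b) implies a = b.
Suppose f(a) = f(b) in ℤ/64ℤ. Then 47a + 10 ≡ 47b + 10 (mod 64), hence 47(a − b) ≡ 0 (mod 64).
Since gcd(47, 64) = 1, 47 is invertible modulo 64, hence a − b ≡ 0 (mod 64), i.e. a = b.
We now compute 47⁻¹ mod 64 explicitly. Euclid's algorithm: 64 = 1·47 + 17, 47 = 2·17 + 13, 17 = 1·13 + 4, 13 = 3·4 + 1; back-substituting gives 1 = 15·47 − 11·64, so 47⁻¹ ≡ 15 (mod 64).
Then y ↦ 15(y − 10) is a two-sided inverse to f, so every y ∈ ℤ/64ℤ has a preimage.
Thus f is bijective.
Since f is bijective, we compute f⁻¹(55): solve 47x + 10 ≡ 55 (mod 64), i.e. 47x ≡ 45 (mod 64).
Multiplying by 47⁻¹ = 15 gives x ≡ 15·45 = 675 = 10·64 + 35 ≡ 35 (mod 64).
Check: f(35) = 47·35 + 10 = 1655 = 25·64 + 55 ≡ 55 (mod 64).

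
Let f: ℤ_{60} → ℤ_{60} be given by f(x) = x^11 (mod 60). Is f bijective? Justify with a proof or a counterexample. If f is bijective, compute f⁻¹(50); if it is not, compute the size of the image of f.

f(0) = 0^11 = 0.
f(30): Repeated squaring mod 60: 30^1 ≡ 30, 30^2 ≡ 30² = 900 ≡ 0, 30^4 ≡ 0² = 0, 30^8 ≡ 0² = 0. Since 11 = 8 + 2 + 1, 30^11 ≡ 0·0·30: 0·0 = 0, then 0·30 = 0. So 30^11 ≡ 0 (mod 60).
So f(0) = f(30) = 0 while 0 ≠ 30, so f is not injective, hence not bijective.
Since f is not bijective, we determine |image(f)|. Computing x^11 mod 60 for each x (by repeated squaring, reducing mod 60 at every step), the values f(0), f(1), …, f(59) are: 0, 1, 8, 27, 4, 5, 36, 43, 32, 9, 40, 11, 48, 37, 44, 15, 16, 53, 12, 19, 20, 21, 28, 47, 24, 25, 56, 3, 52, 29, 0, 31, 8, 57, 4, 35, 36, 13, 32, 39, 40, 41, 48, 7, 44, 45, 16, 23, 12, 49, 20, 51, 28, 17, 24, 55, 56, 33, 52, 59.
The distinct values are {0, 1, 3, 4, 5, 7, 8, 9, 11, 12, 13, 15, 16, 17, 19, 20, 21, 23, 24, 25, 27, 28, 29, 31, 32, 33, 35, 36, 37, 39, 40, 41, 43, 44, 45, 47, 48, 49, 51, 52, 53, 55, 56, 57, 59}; there are 45 of them.

45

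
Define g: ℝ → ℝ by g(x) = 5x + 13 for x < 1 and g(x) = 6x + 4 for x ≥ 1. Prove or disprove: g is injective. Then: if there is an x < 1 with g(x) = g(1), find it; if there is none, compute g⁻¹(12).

Both pieces are strictly increasing (slopes 5 and 6), so each is injective on its own interval.
The left piece maps (−∞, 1) onto (−∞, 18); the right piece maps [1, ∞) onto [10, ∞).
These images overlap. In particular g(1) = 10 (right piece), and solving 5x + 13 = 10 on the left piece gives x = −3/5 < 1.
So g(−3/5) = g(1) with −3/5 ≠ 1, and g is not injective. This x = −3/5 is the requested value below 1.

-3/5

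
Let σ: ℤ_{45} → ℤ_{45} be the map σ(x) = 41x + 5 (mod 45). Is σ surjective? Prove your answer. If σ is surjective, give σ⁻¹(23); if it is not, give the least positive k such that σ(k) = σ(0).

18

Since gcd(41, 45) = 1, 41 is invertible modulo 45. Euclid's algorithm: 45 = 1·41 + 4, 41 = 10·4 + 1; back-substituting gives 1 = 11·41 − 10·45, so 41⁻¹ ≡ 11 (mod 45).
For any y ∈ ℤ_{45}, x = 11(y − 5) mod 45 satisfies σ(x) = 41·11(y − 5) + 5 ≡ y (since 41·11 ≡ 1 mod 45). So every y has a preimage.
Therefore σ is surjective.
Since σ is surjective, we find σ⁻¹(23): we need 41x ≡ 23 − 5 ≡ 18 (mod 45). Using 41⁻¹ = 11: x ≡ 11·18 = 198 = 4·45 + 18, so x = 18.
Check: σ(18) = 41·18 + 5 = 743 = 16·45 + 23 ≡ 23 (mod 45).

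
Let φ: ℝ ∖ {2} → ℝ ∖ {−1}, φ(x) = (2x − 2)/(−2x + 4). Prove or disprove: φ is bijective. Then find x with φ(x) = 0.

1

Suppose φ(a) = φ(b). Cross-multiplying: (2a − 2)(−2b + 4) = (2b − 2)(−2a + 4).
Expanding both sides and cancelling the symmetric terms leaves 4·(a − b) = 0. Since 4 ≠ 0, a = b. So φ is injective.
For any y ≠ −1, solving y(−2x + 4) = 2x − 2 for x gives a well-defined x ≠ 2. So φ is surjective.
Hence φ is bijective.
Solving φ(x) = 0: cross-multiplying gives 2x − 2 = 0(−2x + 4), which rearranges to 2x = 2, so x = 1.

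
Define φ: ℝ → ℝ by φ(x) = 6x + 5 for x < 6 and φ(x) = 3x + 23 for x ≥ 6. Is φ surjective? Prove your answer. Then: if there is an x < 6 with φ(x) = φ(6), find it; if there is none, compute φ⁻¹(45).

Both pieces are strictly increasing (slopes 6 and 3), so each is injective on its own interval.
The left piece maps (−∞, 6) onto (−∞, 41); the right piece maps [6, ∞) onto [41, ∞).
These images together cover ℝ, so φ is surjective.
Because the two images are disjoint, no x < 6 has φ(x) = φ(6), so we compute φ⁻¹(45): 45 lies in [41, ∞), so solve 3x + 23 = 45: x = (45 − 23)/3 = 22/3.

22/3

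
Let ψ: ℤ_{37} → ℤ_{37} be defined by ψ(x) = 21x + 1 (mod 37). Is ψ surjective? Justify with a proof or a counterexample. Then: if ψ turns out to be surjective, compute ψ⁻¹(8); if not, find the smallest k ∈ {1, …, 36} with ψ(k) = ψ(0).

Since gcd(21, 37) = 1, 21 is invertible modulo 37. Euclid's algorithm: 37 = 1·21 + 16, 21 = 1·16 + 5, 16 = 3·5 + 1; back-substituting gives 1 = 30·21 − 17·37, so 21⁻¹ ≡ 30 (mod 37).
Then y ↦ 30(y − 1) is a two-sided inverse to ψ, so every y ∈ ℤ_{37} has a preimage.
Thus ψ is surjective.
Since ψ is surjective, we compute ψ⁻¹(8): solve 21x + 1 ≡ 8 (mod 37), i.e. 21x ≡ 7 (mod 37).
Multiplying by 21⁻¹ = 30 gives x ≡ 30·7 = 210 = 5·37 + 25 ≡ 25 (mod 37).
Check: ψ(25) = 21·25 + 1 = 526 = 14·37 + 8 ≡ 8 (mod 37).

25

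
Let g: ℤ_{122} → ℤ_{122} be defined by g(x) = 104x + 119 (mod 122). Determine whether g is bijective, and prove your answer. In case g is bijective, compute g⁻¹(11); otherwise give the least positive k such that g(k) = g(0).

61

By definition, g is injective when g(x_1) = g(x_2) forces x_1 = x_2.
We have gcd(104, 122) = 2 > 1. Taking x_1 = 0 and x_2 = 61: g(0) = 119 and g(61) = 104·61 + 119 = 6463 ≡ 119 (mod 122).
So g(0) = g(61) while 0 ≠ 61, so g is not injective, hence not bijective.
Since g is not bijective, we find the least positive k with g(k) = g(0): this means 104k ≡ 0 (mod 122), i.e. 122 ∣ 104k. Since gcd(104, 122) = 2, dividing through by 2 this holds exactly when 61 ∣ 52k, and as gcd(52, 61) = 1, exactly when 61 ∣ k.
The smallest positive such k is 61.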